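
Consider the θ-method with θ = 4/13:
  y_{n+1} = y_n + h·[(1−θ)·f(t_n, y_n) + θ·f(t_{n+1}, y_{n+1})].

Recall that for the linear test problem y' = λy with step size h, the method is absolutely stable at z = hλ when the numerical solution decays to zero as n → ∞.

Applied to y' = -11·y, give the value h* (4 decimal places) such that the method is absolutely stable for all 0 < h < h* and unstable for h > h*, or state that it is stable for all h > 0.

(-5.2000,0); λ=-11 ⇒ h* = (26/5)/11 = 0.4727.

Test eqn y'=λy, z=hλ:
  y_{n+1} = y_n + z·[9/13·y_n + 4/13·y_{n+1}] ⇒ (1 − 4/13z)y_{n+1} = (1 + 9/13z)y_n
  R(z) = (1 + 9/13z)/(1 − 4/13z).

Need |R(x)|<1, x<0.
x=-1.02: |R|=0.2237
R=−1: 1+9/13x = −1+4/13x ⇒ -5/13x=2 ⇒ x=2/(-5/13)=-5.2000
Confirm numerically:
  x=-3.823: |R|=0.75664 <1
  x=-2.886: |R|=0.52860 <1
  x=-2.821: |R|=0.51017 <1
  x=-5.792: |R|=1.08184 >1
  x=-5.527: |R|=1.04657 >1
So |R|<1 on (-5.2000, 0).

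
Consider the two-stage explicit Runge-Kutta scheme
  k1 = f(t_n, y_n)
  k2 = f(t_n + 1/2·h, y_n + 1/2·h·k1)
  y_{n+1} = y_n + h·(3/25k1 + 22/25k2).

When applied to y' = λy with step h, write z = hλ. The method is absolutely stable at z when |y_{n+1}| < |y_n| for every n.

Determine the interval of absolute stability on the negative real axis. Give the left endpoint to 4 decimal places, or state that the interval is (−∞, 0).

Test eqn y'=λy, z=hλ:
  k1=λy_n ⇒ h·k1=z·y_n;  k2=λ(1+1/2z)y_n ⇒ h·k2=z(1+1/2z)y_n
  y_{n+1}/y_n = 1 + 3/25z + 22/25z(1+1/2z) = 1 + z + 11/25z²
  R(z) = 1 + z + 11/25z².

Find x<0 with |R(x)|<1.
x=-0.67: |R|=0.5275
R=1: x+11/25x²=0 ⇒ x=−25/11=-2.2727; min R=1−1/(4·11/25)=0.4318>−1
Confirm numerically:
  x=-2.091: |R|=0.83280 <1
  x=-1.872: |R|=0.66993 <1
  x=-1.738: |R|=0.59108 <1
  x=-2.717: |R|=1.53112 >1
  x=-2.672: |R|=1.46942 >1
So |R|<1 on (-2.2727, 0).

(-2.2727, 0).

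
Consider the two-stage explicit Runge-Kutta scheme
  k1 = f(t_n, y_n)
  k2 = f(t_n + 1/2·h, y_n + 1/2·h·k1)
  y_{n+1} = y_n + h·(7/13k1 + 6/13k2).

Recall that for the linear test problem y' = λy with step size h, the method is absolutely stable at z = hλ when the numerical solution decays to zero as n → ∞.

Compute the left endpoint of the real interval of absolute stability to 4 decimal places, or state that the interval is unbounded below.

Test eqn y'=λy, z=hλ:
  k1=λy_n ⇒ h·k1=z·y_n;  k2=λ(1+1/2z)y_n ⇒ h·k2=z(1+1/2z)y_n
  y_{n+1}/y_n = 1 + 7/13z + 6/13z(1+1/2z) = 1 + z + 3/13z²
  Hence R(z) = 1 + z + 3/13z².

Solve |R(x)|<1 on ℝ⁻.
x=-1.08: |R|=0.1892
R=1: x+3/13x²=0 ⇒ x=−13/3=-4.3333; min R=1−1/(4·3/13)=-0.0833>−1
Confirm numerically:
  x=-2.890: |R|=0.03741 <1
  x=-2.706: |R|=0.01621 <1
  x=-2.589: |R|=0.04217 <1
  x=-4.892: |R|=1.63069 >1
  x=-4.497: |R|=1.16985 >1
  x=-4.426: |R|=1.09465 >1
Stable set (-4.3333, 0).

z* = -4.3333.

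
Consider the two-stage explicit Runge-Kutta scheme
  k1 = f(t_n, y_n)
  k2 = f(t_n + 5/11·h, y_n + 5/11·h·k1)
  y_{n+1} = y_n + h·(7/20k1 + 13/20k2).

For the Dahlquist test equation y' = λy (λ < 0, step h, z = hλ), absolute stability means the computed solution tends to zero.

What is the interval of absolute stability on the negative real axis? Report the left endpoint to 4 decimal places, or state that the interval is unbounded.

Set f=λy, z=hλ:
  k1=λy_n ⇒ h·k1=z·y_n;  k2=λ(1+5/11z)y_n ⇒ h·k2=z(1+5/11z)y_n
  y_{n+1}/y_n = 1 + 7/20z + 13/20z(1+5/11z) = 1 + z + 13/44z²
  ⇒ R(z) = 1 + z + 13/44z².

Boundary: |R(x)|=1, x<0.
x=-0.45: |R|=0.6098
R=1: x+13/44x²=0 ⇒ x=−44/13=-3.3846; min R=1−1/(4·13/44)=0.1538>−1
Confirm numerically:
  x=-2.551: |R|=0.37170 <1
  x=-1.588: |R|=0.15706 <1
  x=-1.360: |R|=0.18647 <1
  x=-3.740: |R|=1.39270 >1
  x=-3.708: |R|=1.35428 >1
Stable set (-3.3846, 0).

z∈(-3.3846,0).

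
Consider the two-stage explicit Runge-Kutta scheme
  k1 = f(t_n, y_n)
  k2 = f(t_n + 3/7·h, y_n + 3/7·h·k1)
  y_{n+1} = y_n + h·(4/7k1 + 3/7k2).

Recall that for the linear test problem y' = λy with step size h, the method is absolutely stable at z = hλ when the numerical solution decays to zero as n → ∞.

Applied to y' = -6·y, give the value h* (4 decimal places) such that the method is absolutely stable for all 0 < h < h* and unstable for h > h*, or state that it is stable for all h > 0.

On y'=λy, z=hλ:
  k1=λy_n ⇒ h·k1=z·y_n;  k2=λ(1+3/7z)y_n ⇒ h·k2=z(1+3/7z)y_n
  y_{n+1}/y_n = 1 + 4/7z + 3/7z(1+3/7z) = 1 + z + 9/49z²
  ⇒ R(z) = 1 + z + 9/49z².

Solve |R(x)|<1 on ℝ⁻.
x=-1.17: |R|=0.0814
R=1: x+9/49x²=0 ⇒ x=−49/9=-5.4444; min R=1−1/(4·9/49)=-0.3611>−1
Confirm numerically:
  x=-4.672: |R|=0.33715 <1
  x=-4.234: |R|=0.05867 <1
  x=-4.204: |R|=0.04217 <1
  x=-4.007: |R|=0.05793 <1
  x=-6.024: |R|=1.64125 >1
  x=-5.813: |R|=1.39350 >1
  x=-5.603: |R|=1.16317 >1
So |R|<1 on (-5.4444, 0).

(-5.4444,0); λ=-6 ⇒ h* = (49/9)/6 = 0.9074.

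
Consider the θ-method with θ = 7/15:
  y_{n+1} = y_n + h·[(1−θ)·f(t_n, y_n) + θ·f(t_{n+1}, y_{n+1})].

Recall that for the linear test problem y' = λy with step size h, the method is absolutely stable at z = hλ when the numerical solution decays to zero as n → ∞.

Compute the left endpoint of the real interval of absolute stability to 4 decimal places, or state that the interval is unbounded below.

left endpoint -30.0000.

Set f=λy, z=hλ:
  y_{n+1} = y_n + z·[8/15·y_n + 7/15·y_{n+1}] ⇒ (1 − 7/15z)y_{n+1} = (1 + 8/15z)y_n
  Hence R(z) = (1 + 8/15z)/(1 − 7/15z).

Solve |R(x)|<1 on ℝ⁻.
x=-0.35: |R|=0.6991
R=−1: 1+8/15x = −1+7/15x ⇒ -1/15x=2 ⇒ x=2/(-1/15)=-30.0000
Confirm numerically:
  x=-27.020: |R|=0.98540 <1
  x=-22.080: |R|=0.95329 <1
  x=-19.659: |R|=0.93224 <1
  x=-30.548: |R|=1.00239 >1
  x=-30.039: |R|=1.00017 >1
Interval (-30.0000, 0).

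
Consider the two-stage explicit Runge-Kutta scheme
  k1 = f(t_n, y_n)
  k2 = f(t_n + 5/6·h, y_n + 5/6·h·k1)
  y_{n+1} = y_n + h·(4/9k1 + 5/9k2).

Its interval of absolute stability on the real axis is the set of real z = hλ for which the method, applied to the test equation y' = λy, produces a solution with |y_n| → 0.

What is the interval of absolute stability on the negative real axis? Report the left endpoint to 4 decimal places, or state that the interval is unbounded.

(-2.1600, 0).

With y'=λy (z=hλ):
  k1=λy_n ⇒ h·k1=z·y_n;  k2=λ(1+5/6z)y_n ⇒ h·k2=z(1+5/6z)y_n
  y_{n+1}/y_n = 1 + 4/9z + 5/9z(1+5/6z) = 1 + z + 25/54z²
  so R(z) = 1 + z + 25/54z².

Find x<0 with |R(x)|<1.
x=-0.38: |R|=0.6869
R=1: x+25/54x²=0 ⇒ x=−54/25=-2.1600; min R=1−1/(4·25/54)=0.4600>−1
Confirm numerically:
  x=-1.504: |R|=0.54323 <1
  x=-1.267: |R|=0.47619 <1
  x=-1.249: |R|=0.47322 <1
  x=-2.592: |R|=1.51840 >1
  x=-2.452: |R|=1.33147 >1
Interval (-2.1600, 0).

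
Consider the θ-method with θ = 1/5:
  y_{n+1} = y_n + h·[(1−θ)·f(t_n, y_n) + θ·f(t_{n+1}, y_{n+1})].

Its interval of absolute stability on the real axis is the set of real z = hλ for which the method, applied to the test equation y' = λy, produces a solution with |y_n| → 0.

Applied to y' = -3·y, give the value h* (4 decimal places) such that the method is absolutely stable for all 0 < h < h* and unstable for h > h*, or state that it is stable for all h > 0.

(-3.3333,0); λ=-3 ⇒ h* = (10/3)/3 = 1.1111.

On y'=λy, z=hλ:
  y_{n+1} = y_n + z·[4/5·y_n + 1/5·y_{n+1}] ⇒ (1 − 1/5z)y_{n+1} = (1 + 4/5z)y_n
  Hence R(z) = (1 + 4/5z)/(1 − 1/5z).

Boundary: |R(x)|=1, x<0.
x=-0.57: |R|=0.4883
R=−1: 1+4/5x = −1+1/5x ⇒ -3/5x=2 ⇒ x=2/(-3/5)=-3.3333
Confirm numerically:
  x=-2.667: |R|=0.73927 <1
  x=-2.582: |R|=0.70272 <1
  x=-2.332: |R|=0.59029 <1
  x=-3.620: |R|=1.09977 >1
  x=-3.377: |R|=1.01564 >1
Stable set (-3.3333, 0).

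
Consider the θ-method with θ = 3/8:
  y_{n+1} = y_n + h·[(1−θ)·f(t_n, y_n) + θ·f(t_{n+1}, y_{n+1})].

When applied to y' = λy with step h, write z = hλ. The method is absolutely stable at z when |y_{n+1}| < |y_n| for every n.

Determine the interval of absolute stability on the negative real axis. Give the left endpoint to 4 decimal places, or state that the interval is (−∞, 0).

Set f=λy, z=hλ:
  y_{n+1} = y_n + z·[5/8·y_n + 3/8·y_{n+1}] ⇒ (1 − 3/8z)y_{n+1} = (1 + 5/8z)y_n
  so R(z) = (1 + 5/8z)/(1 − 3/8z).

Need |R(x)|<1, x<0.
x=-0.49: |R|=0.5861
R=−1: 1+5/8x = −1+3/8x ⇒ -1/4x=2 ⇒ x=2/(-1/4)=-8.0000
Confirm numerically:
  x=-5.049: |R|=0.74502 <1
  x=-4.389: |R|=0.65881 <1
  x=-3.783: |R|=0.56411 <1
  x=-3.574: |R|=0.52719 <1
  x=-8.513: |R|=1.03059 >1
  x=-8.450: |R|=1.02699 >1
  x=-8.237: |R|=1.01449 >1
Interval (-8.0000, 0).

z∈(-8.0000,0).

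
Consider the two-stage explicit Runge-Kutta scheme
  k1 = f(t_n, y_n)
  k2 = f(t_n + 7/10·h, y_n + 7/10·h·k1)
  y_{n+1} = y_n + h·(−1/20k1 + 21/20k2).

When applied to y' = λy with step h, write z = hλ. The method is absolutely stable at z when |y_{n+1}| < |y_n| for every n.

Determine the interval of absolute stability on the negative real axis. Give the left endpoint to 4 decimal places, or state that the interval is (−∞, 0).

(-1.3605, 0).

Test eqn y'=λy, z=hλ:
  k1=λy_n ⇒ h·k1=z·y_n;  k2=λ(1+7/10z)y_n ⇒ h·k2=z(1+7/10z)y_n
  y_{n+1}/y_n = 1 − 1/20z + 21/20z(1+7/10z) = 1 + z + 147/200z²
  R(z) = 1 + z + 147/200z².

Boundary: |R(x)|=1, x<0.
x=-0.92: |R|=0.7021
R=1: x+147/200x²=0 ⇒ x=−200/147=-1.3605; min R=1−1/(4·147/200)=0.6599>−1
Confirm numerically:
  x=-1.144: |R|=0.81792 <1
  x=-0.868: |R|=0.68577 <1
  x=-0.845: |R|=0.67981 <1
  x=-0.624: |R|=0.66219 <1
  x=-1.946: |R|=1.83738 >1
  x=-1.943: |R|=1.83181 >1
  x=-1.826: |R|=1.62469 >1
Stable set (-1.3605, 0).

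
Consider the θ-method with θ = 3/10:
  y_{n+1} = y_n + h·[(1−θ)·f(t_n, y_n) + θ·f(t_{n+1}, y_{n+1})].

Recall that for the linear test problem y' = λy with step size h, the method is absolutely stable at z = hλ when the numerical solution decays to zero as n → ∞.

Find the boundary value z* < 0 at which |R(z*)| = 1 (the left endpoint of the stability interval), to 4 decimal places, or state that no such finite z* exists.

Set f=λy, z=hλ:
  y_{n+1} = y_n + z·[7/10·y_n + 3/10·y_{n+1}] ⇒ (1 − 3/10z)y_{n+1} = (1 + 7/10z)y_n
  R(z) = (1 + 7/10z)/(1 − 3/10z).

Boundary: |R(x)|=1, x<0.
x=-0.82: |R|=0.3419
R=−1: 1+7/10x = −1+3/10x ⇒ -2/5x=2 ⇒ x=2/(-2/5)=-5.0000
Confirm numerically:
  x=-4.490: |R|=0.91308 <1
  x=-4.337: |R|=0.88475 <1
  x=-2.280: |R|=0.35392 <1
  x=-5.510: |R|=1.07689 >1
  x=-5.441: |R|=1.06701 >1
  x=-5.152: |R|=1.02388 >1
Interval (-5.0000, 0).

left endpoint -5.0000.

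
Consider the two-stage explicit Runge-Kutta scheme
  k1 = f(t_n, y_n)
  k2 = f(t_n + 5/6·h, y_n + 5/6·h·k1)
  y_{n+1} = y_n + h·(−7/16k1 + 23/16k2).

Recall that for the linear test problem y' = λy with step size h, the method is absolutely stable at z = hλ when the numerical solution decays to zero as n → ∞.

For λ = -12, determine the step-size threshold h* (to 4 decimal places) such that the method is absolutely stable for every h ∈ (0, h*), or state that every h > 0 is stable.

(-0.8348,0); λ=-12 ⇒ h* = (96/115)/12 = 0.0696.

Set f=λy, z=hλ:
  k1=λy_n ⇒ h·k1=z·y_n;  k2=λ(1+5/6z)y_n ⇒ h·k2=z(1+5/6z)y_n
  y_{n+1}/y_n = 1 − 7/16z + 23/16z(1+5/6z) = 1 + z + 115/96z²
  ⇒ R(z) = 1 + z + 115/96z².

Solve |R(x)|<1 on ℝ⁻.
x=-1.32: |R|=1.7673
R=1: x+115/96x²=0 ⇒ x=−96/115=-0.8348; min R=1−1/(4·115/96)=0.7913>−1
Confirm numerically:
  x=-0.793: |R|=0.96031 <1
  x=-0.693: |R|=0.88230 <1
  x=-0.427: |R|=0.79141 <1
  x=-1.393: |R|=1.93150 >1
  x=-1.018: |R|=1.22343 >1
  x=-0.974: |R|=1.16243 >1
Stable set (-0.8348, 0).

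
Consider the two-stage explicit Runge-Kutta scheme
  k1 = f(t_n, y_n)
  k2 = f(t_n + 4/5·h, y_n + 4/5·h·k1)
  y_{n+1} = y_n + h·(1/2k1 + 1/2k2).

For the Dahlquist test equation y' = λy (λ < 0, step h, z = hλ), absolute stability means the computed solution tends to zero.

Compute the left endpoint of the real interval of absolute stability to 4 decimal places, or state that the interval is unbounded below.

With y'=λy (z=hλ):
  k1=λy_n ⇒ h·k1=z·y_n;  k2=λ(1+4/5z)y_n ⇒ h·k2=z(1+4/5z)y_n
  y_{n+1}/y_n = 1 + 1/2z + 1/2z(1+4/5z) = 1 + z + 2/5z²
  so R(z) = 1 + z + 2/5z².

Solve |R(x)|<1 on ℝ⁻.
x=-0.44: |R|=0.6374
R=1: x+2/5x²=0 ⇒ x=−5/2=-2.5000; min R=1−1/(4·2/5)=0.3750>−1
Confirm numerically:
  x=-2.388: |R|=0.89302 <1
  x=-2.304: |R|=0.81937 <1
  x=-1.473: |R|=0.39489 <1
  x=-1.331: |R|=0.37762 <1
  x=-2.877: |R|=1.43385 >1
  x=-2.631: |R|=1.13786 >1
Interval (-2.5000, 0).

left endpoint -2.5000.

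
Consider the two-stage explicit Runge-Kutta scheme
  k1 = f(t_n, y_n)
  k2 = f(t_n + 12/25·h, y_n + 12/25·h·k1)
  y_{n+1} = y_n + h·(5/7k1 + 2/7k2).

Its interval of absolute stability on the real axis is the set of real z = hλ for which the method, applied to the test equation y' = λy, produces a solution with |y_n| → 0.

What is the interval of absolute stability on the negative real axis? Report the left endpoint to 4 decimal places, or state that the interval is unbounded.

Test eqn y'=λy, z=hλ:
  k1=λy_n ⇒ h·k1=z·y_n;  k2=λ(1+12/25z)y_n ⇒ h·k2=z(1+12/25z)y_n
  y_{n+1}/y_n = 1 + 5/7z + 2/7z(1+12/25z) = 1 + z + 24/175z²
  R(z) = 1 + z + 24/175z².

Boundary: |R(x)|=1, x<0.
x=-1.3: |R|=0.0682
R=1: x+24/175x²=0 ⇒ x=−175/24=-7.2917; min R=1−1/(4·24/175)=-0.8229>−1
Confirm numerically:
  x=-6.990: |R|=0.71081 <1
  x=-6.752: |R|=0.50027 <1
  x=-3.981: |R|=0.80751 <1
  x=-7.592: |R|=1.31270 >1
  x=-7.448: |R|=1.15969 >1
  x=-7.362: |R|=1.07101 >1
Stable set (-7.2917, 0).

(-7.2917, 0).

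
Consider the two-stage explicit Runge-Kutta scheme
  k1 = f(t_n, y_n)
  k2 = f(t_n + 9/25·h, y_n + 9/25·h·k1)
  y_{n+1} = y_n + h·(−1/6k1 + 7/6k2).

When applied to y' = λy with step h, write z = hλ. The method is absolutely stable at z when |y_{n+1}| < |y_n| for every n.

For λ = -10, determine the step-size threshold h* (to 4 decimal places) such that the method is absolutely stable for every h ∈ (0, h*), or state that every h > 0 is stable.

Test eqn y'=λy, z=hλ:
  k1=λy_n ⇒ h·k1=z·y_n;  k2=λ(1+9/25z)y_n ⇒ h·k2=z(1+9/25z)y_n
  y_{n+1}/y_n = 1 − 1/6z + 7/6z(1+9/25z) = 1 + z + 21/50z²
  so R(z) = 1 + z + 21/50z².

Solve |R(x)|<1 on ℝ⁻.
x=-1.58: |R|=0.4685
R=1: x+21/50x²=0 ⇒ x=−50/21=-2.3810; min R=1−1/(4·21/50)=0.4048>−1
Confirm numerically:
  x=-2.282: |R|=0.90516 <1
  x=-2.082: |R|=0.73858 <1
  x=-1.433: |R|=0.42947 <1
  x=-1.376: |R|=0.41922 <1
  x=-2.923: |R|=1.66545 >1
  x=-2.900: |R|=1.63220 >1
Interval (-2.3810, 0).

(-2.3810,0); λ=-10 ⇒ h* = (50/21)/10 = 0.2381.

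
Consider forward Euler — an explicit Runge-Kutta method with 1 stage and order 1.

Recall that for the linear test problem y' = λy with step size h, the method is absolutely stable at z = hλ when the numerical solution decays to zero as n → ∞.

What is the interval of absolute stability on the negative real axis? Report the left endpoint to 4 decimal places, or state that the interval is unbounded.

Test eqn y'=λy, z=hλ:
  order 1, 1-stage ⇒ R(z)=1+z
  (e.g. R(-0.99)=0.01000, |R|=0.01000)

Need |R(x)|<1, x<0.
x=-0.99: |R|=0.0100
|R(-2.09)|=1.0900 |R(-1.82)|=0.8200 |R(-1.65)|=0.6500
Bisect:
  x_lo=-2.6736 |R|=1.6736  x_hi=-0.0669 |R|=0.9331
  mid=-1.37027 |R|=0.37027 →hi
  mid=-2.02196 |R|=1.02196 →lo
  mid=-1.69611 |R|=0.69611 →hi
  mid=-1.85904 |R|=0.85904 →hi
  mid=-1.94050 |R|=0.94050 →hi
  mid=-1.98123 |R|=0.98123 →hi
  mid=-2.00159 |R|=1.00159 →lo
  mid=-1.99141 |R|=0.99141 →hi
  ...
  [-2.00000,-1.99984] ⇒ x*=-2.0000
Stable set (-2.0000, 0).

z∈(-2.0000,0).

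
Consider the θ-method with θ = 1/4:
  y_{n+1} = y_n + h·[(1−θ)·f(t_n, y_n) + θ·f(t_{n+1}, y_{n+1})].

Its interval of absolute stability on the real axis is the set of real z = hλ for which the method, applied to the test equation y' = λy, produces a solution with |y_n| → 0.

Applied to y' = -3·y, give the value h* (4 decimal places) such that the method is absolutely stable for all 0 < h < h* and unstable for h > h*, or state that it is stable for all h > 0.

(-4.0000,0); λ=-3 ⇒ h* = (4)/3 = 1.3333.

With y'=λy (z=hλ):
  y_{n+1} = y_n + z·[3/4·y_n + 1/4·y_{n+1}] ⇒ (1 − 1/4z)y_{n+1} = (1 + 3/4z)y_n
  Hence R(z) = (1 + 3/4z)/(1 − 1/4z).

Find x<0 with |R(x)|<1.
x=-0.92: |R|=0.2520
R=−1: 1+3/4x = −1+1/4x ⇒ -1/2x=2 ⇒ x=2/(-1/2)=-4.0000
Confirm numerically:
  x=-3.581: |R|=0.88946 <1
  x=-2.978: |R|=0.70708 <1
  x=-2.507: |R|=0.54111 <1
  x=-4.446: |R|=1.10561 >1
  x=-4.373: |R|=1.08910 >1
So |R|<1 on (-4.0000, 0).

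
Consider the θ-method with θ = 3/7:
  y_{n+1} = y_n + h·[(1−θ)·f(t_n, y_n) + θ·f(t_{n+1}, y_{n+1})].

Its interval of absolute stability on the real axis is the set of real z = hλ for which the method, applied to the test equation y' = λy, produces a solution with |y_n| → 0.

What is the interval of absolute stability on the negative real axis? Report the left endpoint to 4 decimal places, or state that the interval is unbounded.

z∈(-14.0000,0).

With y'=λy (z=hλ):
  y_{n+1} = y_n + z·[4/7·y_n + 3/7·y_{n+1}] ⇒ (1 − 3/7z)y_{n+1} = (1 + 4/7z)y_n
  ⇒ R(z) = (1 + 4/7z)/(1 − 3/7z).

Need |R(x)|<1, x<0.
x=-0.47: |R|=0.6088
R=−1: 1+4/7x = −1+3/7x ⇒ -1/7x=2 ⇒ x=2/(-1/7)=-14.0000
Confirm numerically:
  x=-12.820: |R|=0.97404 <1
  x=-9.661: |R|=0.87942 <1
  x=-6.931: |R|=0.74566 <1
  x=-14.372: |R|=1.00742 >1
  x=-14.273: |R|=1.00548 >1
  x=-14.268: |R|=1.00538 >1
So |R|<1 on (-14.0000, 0).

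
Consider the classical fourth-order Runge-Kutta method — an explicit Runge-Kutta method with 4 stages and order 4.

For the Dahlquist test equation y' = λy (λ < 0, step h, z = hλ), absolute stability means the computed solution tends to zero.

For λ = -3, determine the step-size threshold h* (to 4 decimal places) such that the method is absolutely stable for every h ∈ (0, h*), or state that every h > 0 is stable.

Test eqn y'=λy, z=hλ:
  order 4, 4-stage ⇒ R(z)=1+z+z^2/2+z^3/6+z^4/24
  (e.g. R(-0.34)=0.71181, |R|=0.71181)

Find x<0 with |R(x)|<1.
x=-0.34: |R|=0.7118
|R(-2.1)|=0.3718 |R(-1.91)|=0.3073 |R(-1.44)|=0.2783
Bisect:
  x_lo=-3.2067 |R|=1.8449  x_hi=-0.3967 |R|=0.6726
  mid=-1.80173 |R|=0.28566 →hi
  mid=-2.50422 |R|=0.65258 →hi
  mid=-2.85547 |R|=1.11106 →lo
  mid=-2.67984 |R|=0.85231 →hi
  mid=-2.76765 |R|=0.97373 →hi
  mid=-2.81156 |R|=1.04033 →lo
  mid=-2.78961 |R|=1.00652 →lo
  ...
  [-2.78532,-2.78515] ⇒ x*=-2.7853
So |R|<1 on (-2.7853, 0).

(-2.7853,0); λ=-3 ⇒ h* = 0.9284.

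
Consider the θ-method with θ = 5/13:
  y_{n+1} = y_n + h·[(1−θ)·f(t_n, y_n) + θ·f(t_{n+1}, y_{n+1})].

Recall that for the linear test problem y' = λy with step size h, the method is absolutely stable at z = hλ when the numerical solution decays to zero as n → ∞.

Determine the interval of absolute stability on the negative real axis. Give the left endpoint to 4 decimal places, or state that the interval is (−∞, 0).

(-8.6667, 0).

Test eqn y'=λy, z=hλ:
  y_{n+1} = y_n + z·[8/13·y_n + 5/13·y_{n+1}] ⇒ (1 − 5/13z)y_{n+1} = (1 + 8/13z)y_n
  ⇒ R(z) = (1 + 8/13z)/(1 − 5/13z).

Find x<0 with |R(x)|<1.
x=-0.81: |R|=0.3824
R=−1: 1+8/13x = −1+5/13x ⇒ -3/13x=2 ⇒ x=2/(-3/13)=-8.6667
Confirm numerically:
  x=-8.216: |R|=0.97500 <1
  x=-7.283: |R|=0.91600 <1
  x=-6.187: |R|=0.83068 <1
  x=-5.582: |R|=0.77380 <1
  x=-9.127: |R|=1.02355 >1
  x=-8.962: |R|=1.01533 >1
  x=-8.883: |R|=1.01130 >1
So |R|<1 on (-8.6667, 0).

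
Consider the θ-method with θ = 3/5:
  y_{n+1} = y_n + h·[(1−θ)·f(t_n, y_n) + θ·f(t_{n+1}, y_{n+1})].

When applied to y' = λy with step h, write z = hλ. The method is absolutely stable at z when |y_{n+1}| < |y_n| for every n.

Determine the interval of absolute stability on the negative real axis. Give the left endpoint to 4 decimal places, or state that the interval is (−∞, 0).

On y'=λy, z=hλ:
  y_{n+1} = y_n + z·[2/5·y_n + 3/5·y_{n+1}] ⇒ (1 − 3/5z)y_{n+1} = (1 + 2/5z)y_n
  so R(z) = (1 + 2/5z)/(1 − 3/5z).

Solve |R(x)|<1 on ℝ⁻.
x=-0.79: |R|=0.4640
x=-2: |R|=0.0909
x=-10: |R|=0.4286
x=-100: |R|=0.6393
θ=3/5≥1/2 ⇒ |1+2/5x|<|1−3/5x| ∀x<0 ⇒ stable on all of ℝ⁻.

unbounded; (−∞, 0).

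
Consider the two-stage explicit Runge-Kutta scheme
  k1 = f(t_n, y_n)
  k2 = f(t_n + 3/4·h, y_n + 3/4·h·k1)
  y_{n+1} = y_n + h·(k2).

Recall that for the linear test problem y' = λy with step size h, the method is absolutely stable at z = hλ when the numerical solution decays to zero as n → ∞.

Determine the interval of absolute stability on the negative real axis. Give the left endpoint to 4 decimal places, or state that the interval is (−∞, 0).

(-1.3333, 0).

Test eqn y'=λy, z=hλ:
  k1=λy_n ⇒ h·k1=z·y_n;  k2=λ(1+3/4z)y_n ⇒ h·k2=z(1+3/4z)y_n
  y_{n+1}/y_n = 1 + z(1+3/4z) = 1 + z + 3/4z²
  R(z) = 1 + z + 3/4z².

Need |R(x)|<1, x<0.
x=-1.53: |R|=1.2257
R=1: x+3/4x²=0 ⇒ x=−4/3=-1.3333; min R=1−1/(4·3/4)=0.6667>−1
Confirm numerically:
  x=-1.193: |R|=0.87444 <1
  x=-0.786: |R|=0.67735 <1
  x=-0.663: |R|=0.66668 <1
  x=-0.547: |R|=0.67741 <1
  x=-1.918: |R|=1.84104 >1
  x=-1.411: |R|=1.08219 >1
So |R|<1 on (-1.3333, 0).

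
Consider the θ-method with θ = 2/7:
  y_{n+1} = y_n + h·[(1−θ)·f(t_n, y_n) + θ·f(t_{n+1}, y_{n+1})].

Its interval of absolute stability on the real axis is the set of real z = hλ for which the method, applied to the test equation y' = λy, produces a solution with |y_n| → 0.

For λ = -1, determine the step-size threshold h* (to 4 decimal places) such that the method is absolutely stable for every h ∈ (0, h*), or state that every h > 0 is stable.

Set f=λy, z=hλ:
  y_{n+1} = y_n + z·[5/7·y_n + 2/7·y_{n+1}] ⇒ (1 − 2/7z)y_{n+1} = (1 + 5/7z)y_n
  ⇒ R(z) = (1 + 5/7z)/(1 − 2/7z).

Boundary: |R(x)|=1, x<0.
x=-1.73: |R|=0.1577
R=−1: 1+5/7x = −1+2/7x ⇒ -3/7x=2 ⇒ x=2/(-3/7)=-4.6667
Confirm numerically:
  x=-3.820: |R|=0.82650 <1
  x=-3.588: |R|=0.77173 <1
  x=-3.162: |R|=0.66121 <1
  x=-2.247: |R|=0.36845 <1
  x=-5.111: |R|=1.07740 >1
  x=-5.033: |R|=1.06440 >1
  x=-4.732: |R|=1.01190 >1
So |R|<1 on (-4.6667, 0).

(-4.6667,0); λ=-1 ⇒ h* = (14/3)/1 = 4.6667.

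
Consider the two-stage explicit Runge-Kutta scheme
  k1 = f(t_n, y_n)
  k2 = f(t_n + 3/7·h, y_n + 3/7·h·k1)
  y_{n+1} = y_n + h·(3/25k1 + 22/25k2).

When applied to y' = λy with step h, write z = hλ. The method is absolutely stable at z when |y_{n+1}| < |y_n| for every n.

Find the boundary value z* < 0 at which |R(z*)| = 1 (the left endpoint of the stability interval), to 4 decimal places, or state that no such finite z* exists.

left endpoint -2.6515.

Set f=λy, z=hλ:
  k1=λy_n ⇒ h·k1=z·y_n;  k2=λ(1+3/7z)y_n ⇒ h·k2=z(1+3/7z)y_n
  y_{n+1}/y_n = 1 + 3/25z + 22/25z(1+3/7z) = 1 + z + 66/175z²
  ⇒ R(z) = 1 + z + 66/175z².

Solve |R(x)|<1 on ℝ⁻.
x=-1.51: |R|=0.3499
R=1: x+66/175x²=0 ⇒ x=−175/66=-2.6515; min R=1−1/(4·66/175)=0.3371>−1
Confirm numerically:
  x=-2.304: |R|=0.69803 <1
  x=-1.980: |R|=0.49855 <1
  x=-1.137: |R|=0.35056 <1
  x=-3.168: |R|=1.61709 >1
  x=-2.961: |R|=1.34561 >1
  x=-2.909: |R|=1.28249 >1
Interval (-2.6515, 0).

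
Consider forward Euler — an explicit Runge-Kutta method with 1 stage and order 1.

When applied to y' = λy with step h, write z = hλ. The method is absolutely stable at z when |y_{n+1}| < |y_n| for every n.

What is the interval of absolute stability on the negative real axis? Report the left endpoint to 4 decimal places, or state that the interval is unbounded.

With y'=λy (z=hλ):
  order 1, 1-stage ⇒ R(z)=1+z
  (e.g. R(-0.4)=0.60000, |R|=0.60000)

Boundary: |R(x)|=1, x<0.
x=-0.4: |R|=0.6000
|R(-2.09)|=1.0900 |R(-0.89)|=0.1100 |R(-0.73)|=0.2700
Bisect:
  x_lo=-2.8470 |R|=1.8470  x_hi=-0.3493 |R|=0.6507
  mid=-1.59812 |R|=0.59812 →hi
  mid=-2.22255 |R|=1.22255 →lo
  mid=-1.91033 |R|=0.91033 →hi
  mid=-2.06644 |R|=1.06644 →lo
  mid=-1.98839 |R|=0.98839 →hi
  mid=-2.02741 |R|=1.02741 →lo
  mid=-2.00790 |R|=1.00790 →lo
  ...
  [-2.00012,-1.99997] ⇒ x*=-2.0000
So |R|<1 on (-2.0000, 0).

(-2.0000, 0).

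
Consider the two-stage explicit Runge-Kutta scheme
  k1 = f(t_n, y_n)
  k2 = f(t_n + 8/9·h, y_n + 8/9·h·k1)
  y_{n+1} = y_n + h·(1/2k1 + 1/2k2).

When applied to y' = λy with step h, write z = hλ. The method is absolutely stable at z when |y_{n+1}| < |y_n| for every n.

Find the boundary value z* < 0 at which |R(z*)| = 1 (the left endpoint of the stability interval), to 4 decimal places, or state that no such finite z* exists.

left endpoint -2.2500.

Test eqn y'=λy, z=hλ:
  k1=λy_n ⇒ h·k1=z·y_n;  k2=λ(1+8/9z)y_n ⇒ h·k2=z(1+8/9z)y_n
  y_{n+1}/y_n = 1 + 1/2z + 1/2z(1+8/9z) = 1 + z + 4/9z²
  R(z) = 1 + z + 4/9z².

Boundary: |R(x)|=1, x<0.
x=-0.78: |R|=0.4904
R=1: x+4/9x²=0 ⇒ x=−9/4=-2.2500; min R=1−1/(4·4/9)=0.4375>−1
Confirm numerically:
  x=-2.039: |R|=0.80879 <1
  x=-1.390: |R|=0.46871 <1
  x=-1.349: |R|=0.45980 <1
  x=-1.155: |R|=0.43790 <1
  x=-2.741: |R|=1.59815 >1
  x=-2.292: |R|=1.04278 >1
Interval (-2.2500, 0).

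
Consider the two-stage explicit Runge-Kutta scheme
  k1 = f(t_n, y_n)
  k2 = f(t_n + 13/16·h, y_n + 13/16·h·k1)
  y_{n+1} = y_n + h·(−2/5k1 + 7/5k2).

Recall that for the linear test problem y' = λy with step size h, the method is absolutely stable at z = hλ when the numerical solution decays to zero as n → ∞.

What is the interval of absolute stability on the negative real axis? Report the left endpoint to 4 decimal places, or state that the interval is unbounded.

z∈(-0.8791,0).

With y'=λy (z=hλ):
  k1=λy_n ⇒ h·k1=z·y_n;  k2=λ(1+13/16z)y_n ⇒ h·k2=z(1+13/16z)y_n
  y_{n+1}/y_n = 1 − 2/5z + 7/5z(1+13/16z) = 1 + z + 91/80z²
  ⇒ R(z) = 1 + z + 91/80z².

Solve |R(x)|<1 on ℝ⁻.
x=-0.43: |R|=0.7803
R=1: x+91/80x²=0 ⇒ x=−80/91=-0.8791; min R=1−1/(4·91/80)=0.7802>−1
Confirm numerically:
  x=-0.712: |R|=0.86465 <1
  x=-0.532: |R|=0.78994 <1
  x=-0.404: |R|=0.78166 <1
  x=-1.080: |R|=1.24678 >1
  x=-1.077: |R|=1.24242 >1
So |R|<1 on (-0.8791, 0).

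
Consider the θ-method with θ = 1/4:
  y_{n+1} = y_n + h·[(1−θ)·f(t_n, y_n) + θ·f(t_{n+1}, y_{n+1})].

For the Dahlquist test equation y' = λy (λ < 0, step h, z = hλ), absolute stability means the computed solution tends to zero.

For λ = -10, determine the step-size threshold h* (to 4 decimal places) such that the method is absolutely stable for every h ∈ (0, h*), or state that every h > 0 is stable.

On y'=λy, z=hλ:
  y_{n+1} = y_n + z·[3/4·y_n + 1/4·y_{n+1}] ⇒ (1 − 1/4z)y_{n+1} = (1 + 3/4z)y_n
  ⇒ R(z) = (1 + 3/4z)/(1 − 1/4z).

Need |R(x)|<1, x<0.
x=-0.84: |R|=0.3058
R=−1: 1+3/4x = −1+1/4x ⇒ -1/2x=2 ⇒ x=2/(-1/2)=-4.0000
Confirm numerically:
  x=-3.487: |R|=0.86296 <1
  x=-2.459: |R|=0.52284 <1
  x=-2.244: |R|=0.43754 <1
  x=-2.201: |R|=0.41977 <1
  x=-4.263: |R|=1.06366 >1
  x=-4.099: |R|=1.02445 >1
Stable set (-4.0000, 0).

(-4.0000,0); λ=-10 ⇒ h* = (4)/10 = 0.4000.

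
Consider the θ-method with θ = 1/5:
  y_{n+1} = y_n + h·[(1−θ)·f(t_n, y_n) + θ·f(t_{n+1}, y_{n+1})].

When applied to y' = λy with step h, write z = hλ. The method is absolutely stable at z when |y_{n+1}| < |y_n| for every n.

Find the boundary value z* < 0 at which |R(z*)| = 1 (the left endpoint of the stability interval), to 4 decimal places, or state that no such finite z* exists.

z* = -3.3333.

Test eqn y'=λy, z=hλ:
  y_{n+1} = y_n + z·[4/5·y_n + 1/5·y_{n+1}] ⇒ (1 − 1/5z)y_{n+1} = (1 + 4/5z)y_n
  Hence R(z) = (1 + 4/5z)/(1 − 1/5z).

Find x<0 with |R(x)|<1.
x=-1.08: |R|=0.1118
R=−1: 1+4/5x = −1+1/5x ⇒ -3/5x=2 ⇒ x=2/(-3/5)=-3.3333
Confirm numerically:
  x=-2.818: |R|=0.80225 <1
  x=-2.560: |R|=0.69312 <1
  x=-2.013: |R|=0.43519 <1
  x=-3.818: |R|=1.16489 >1
  x=-3.407: |R|=1.02629 >1
  x=-3.365: |R|=1.01136 >1
So |R|<1 on (-3.3333, 0).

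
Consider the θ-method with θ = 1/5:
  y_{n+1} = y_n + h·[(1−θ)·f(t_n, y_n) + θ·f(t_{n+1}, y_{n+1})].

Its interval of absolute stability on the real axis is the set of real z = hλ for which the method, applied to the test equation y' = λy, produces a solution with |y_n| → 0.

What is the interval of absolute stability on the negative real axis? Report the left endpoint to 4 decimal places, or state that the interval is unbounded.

z∈(-3.3333,0).

Test eqn y'=λy, z=hλ:
  y_{n+1} = y_n + z·[4/5·y_n + 1/5·y_{n+1}] ⇒ (1 − 1/5z)y_{n+1} = (1 + 4/5z)y_n
  so R(z) = (1 + 4/5z)/(1 − 1/5z).

Need |R(x)|<1, x<0.
x=-0.4: |R|=0.6296
R=−1: 1+4/5x = −1+1/5x ⇒ -3/5x=2 ⇒ x=2/(-3/5)=-3.3333
Confirm numerically:
  x=-2.430: |R|=0.63526 <1
  x=-2.338: |R|=0.59308 <1
  x=-1.708: |R|=0.27311 <1
  x=-3.818: |R|=1.16489 >1
  x=-3.788: |R|=1.15521 >1
  x=-3.692: |R|=1.12379 >1
So |R|<1 on (-3.3333, 0).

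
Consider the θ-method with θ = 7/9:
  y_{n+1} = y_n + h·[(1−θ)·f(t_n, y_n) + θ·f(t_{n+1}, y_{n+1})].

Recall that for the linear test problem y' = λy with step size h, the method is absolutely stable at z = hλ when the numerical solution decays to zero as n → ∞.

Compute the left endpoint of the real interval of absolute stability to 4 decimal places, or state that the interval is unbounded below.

Test eqn y'=λy, z=hλ:
  y_{n+1} = y_n + z·[2/9·y_n + 7/9·y_{n+1}] ⇒ (1 − 7/9z)y_{n+1} = (1 + 2/9z)y_n
  so R(z) = (1 + 2/9z)/(1 − 7/9z).

Find x<0 with |R(x)|<1.
x=-1.46: |R|=0.3163
x=-2: |R|=0.2174
x=-10: |R|=0.1392
x=-100: |R|=0.2694
θ=7/9≥1/2 ⇒ |1+2/9x|<|1−7/9x| ∀x<0 ⇒ interval (−∞,0).

(−∞, 0) — no finite endpoint.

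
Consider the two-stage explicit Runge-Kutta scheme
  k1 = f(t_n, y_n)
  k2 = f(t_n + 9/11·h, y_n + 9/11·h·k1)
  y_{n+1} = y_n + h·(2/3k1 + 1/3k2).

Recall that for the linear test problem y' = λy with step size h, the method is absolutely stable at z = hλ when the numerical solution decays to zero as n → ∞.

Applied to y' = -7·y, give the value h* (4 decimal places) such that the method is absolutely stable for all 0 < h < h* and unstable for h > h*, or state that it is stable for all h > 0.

Test eqn y'=λy, z=hλ:
  k1=λy_n ⇒ h·k1=z·y_n;  k2=λ(1+9/11z)y_n ⇒ h·k2=z(1+9/11z)y_n
  y_{n+1}/y_n = 1 + 2/3z + 1/3z(1+9/11z) = 1 + z + 3/11z²
  R(z) = 1 + z + 3/11z².

Solve |R(x)|<1 on ℝ⁻.
x=-0.55: |R|=0.5325
R=1: x+3/11x²=0 ⇒ x=−11/3=-3.6667; min R=1−1/(4·3/11)=0.0833>−1
Confirm numerically:
  x=-2.547: |R|=0.22224 <1
  x=-2.426: |R|=0.17913 <1
  x=-2.344: |R|=0.15446 <1
  x=-2.058: |R|=0.09710 <1
  x=-4.244: |R|=1.66824 >1
  x=-3.913: |R|=1.26288 >1
  x=-3.853: |R|=1.19580 >1
Interval (-3.6667, 0).

(-3.6667,0); λ=-7 ⇒ h* = (11/3)/7 = 0.5238.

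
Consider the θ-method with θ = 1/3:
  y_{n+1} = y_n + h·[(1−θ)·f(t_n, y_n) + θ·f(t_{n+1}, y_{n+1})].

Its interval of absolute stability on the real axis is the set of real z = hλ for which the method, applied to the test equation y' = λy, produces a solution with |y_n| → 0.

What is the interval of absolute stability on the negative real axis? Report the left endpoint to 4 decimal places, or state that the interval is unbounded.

Set f=λy, z=hλ:
  y_{n+1} = y_n + z·[2/3·y_n + 1/3·y_{n+1}] ⇒ (1 − 1/3z)y_{n+1} = (1 + 2/3z)y_n
  ⇒ R(z) = (1 + 2/3z)/(1 − 1/3z).

Need |R(x)|<1, x<0.
x=-0.68: |R|=0.4457
R=−1: 1+2/3x = −1+1/3x ⇒ -1/3x=2 ⇒ x=2/(-1/3)=-6.0000
Confirm numerically:
  x=-5.332: |R|=0.91983 <1
  x=-5.245: |R|=0.90843 <1
  x=-3.589: |R|=0.63409 <1
  x=-6.559: |R|=1.05848 >1
  x=-6.070: |R|=1.00772 >1
Stable set (-6.0000, 0).

z∈(-6.0000,0).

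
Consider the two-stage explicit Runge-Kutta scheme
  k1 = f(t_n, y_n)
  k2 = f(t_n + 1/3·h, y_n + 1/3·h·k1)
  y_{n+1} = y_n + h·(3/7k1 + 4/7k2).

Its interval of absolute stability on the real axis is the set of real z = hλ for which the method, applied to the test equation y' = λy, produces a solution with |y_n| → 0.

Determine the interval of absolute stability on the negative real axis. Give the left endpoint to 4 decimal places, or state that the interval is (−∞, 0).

On y'=λy, z=hλ:
  k1=λy_n ⇒ h·k1=z·y_n;  k2=λ(1+1/3z)y_n ⇒ h·k2=z(1+1/3z)y_n
  y_{n+1}/y_n = 1 + 3/7z + 4/7z(1+1/3z) = 1 + z + 4/21z²
  Hence R(z) = 1 + z + 4/21z².

Find x<0 with |R(x)|<1.
x=-1.38: |R|=0.0173
R=1: x+4/21x²=0 ⇒ x=−21/4=-5.2500; min R=1−1/(4·4/21)=-0.3125>−1
Confirm numerically:
  x=-5.103: |R|=0.85712 <1
  x=-2.754: |R|=0.30933 <1
  x=-2.647: |R|=0.31241 <1
  x=-2.645: |R|=0.31242 <1
  x=-5.702: |R|=1.49092 >1
  x=-5.401: |R|=1.15534 >1
  x=-5.293: |R|=1.04335 >1
So |R|<1 on (-5.2500, 0).

z∈(-5.2500,0).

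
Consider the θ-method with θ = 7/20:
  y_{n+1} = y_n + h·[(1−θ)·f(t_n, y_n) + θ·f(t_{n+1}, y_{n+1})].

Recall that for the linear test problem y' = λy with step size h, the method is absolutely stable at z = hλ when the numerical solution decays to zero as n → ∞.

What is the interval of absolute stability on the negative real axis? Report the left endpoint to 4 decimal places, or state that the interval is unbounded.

Set f=λy, z=hλ:
  y_{n+1} = y_n + z·[13/20·y_n + 7/20·y_{n+1}] ⇒ (1 − 7/20z)y_{n+1} = (1 + 13/20z)y_n
  ⇒ R(z) = (1 + 13/20z)/(1 − 7/20z).

Boundary: |R(x)|=1, x<0.
x=-1.19: |R|=0.1599
R=−1: 1+13/20x = −1+7/20x ⇒ -3/10x=2 ⇒ x=2/(-3/10)=-6.6667
Confirm numerically:
  x=-6.185: |R|=0.95434 <1
  x=-5.986: |R|=0.93402 <1
  x=-4.931: |R|=0.80898 <1
  x=-3.955: |R|=0.65880 <1
  x=-7.141: |R|=1.04066 >1
  x=-6.908: |R|=1.02118 >1
So |R|<1 on (-6.6667, 0).

z∈(-6.6667,0).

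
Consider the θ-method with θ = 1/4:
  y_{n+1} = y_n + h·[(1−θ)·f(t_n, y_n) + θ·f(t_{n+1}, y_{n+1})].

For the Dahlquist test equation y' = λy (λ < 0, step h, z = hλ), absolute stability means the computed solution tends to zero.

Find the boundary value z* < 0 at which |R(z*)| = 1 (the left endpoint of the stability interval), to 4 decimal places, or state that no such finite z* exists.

z* = -4.0000.

With y'=λy (z=hλ):
  y_{n+1} = y_n + z·[3/4·y_n + 1/4·y_{n+1}] ⇒ (1 − 1/4z)y_{n+1} = (1 + 3/4z)y_n
  R(z) = (1 + 3/4z)/(1 − 1/4z).

Solve |R(x)|<1 on ℝ⁻.
x=-1.35: |R|=0.0093
R=−1: 1+3/4x = −1+1/4x ⇒ -1/2x=2 ⇒ x=2/(-1/2)=-4.0000
Confirm numerically:
  x=-3.341: |R|=0.82046 <1
  x=-3.167: |R|=0.76755 <1
  x=-3.166: |R|=0.76723 <1
  x=-3.123: |R|=0.75376 <1
  x=-4.255: |R|=1.06178 >1
  x=-4.026: |R|=1.00648 >1
Stable set (-4.0000, 0).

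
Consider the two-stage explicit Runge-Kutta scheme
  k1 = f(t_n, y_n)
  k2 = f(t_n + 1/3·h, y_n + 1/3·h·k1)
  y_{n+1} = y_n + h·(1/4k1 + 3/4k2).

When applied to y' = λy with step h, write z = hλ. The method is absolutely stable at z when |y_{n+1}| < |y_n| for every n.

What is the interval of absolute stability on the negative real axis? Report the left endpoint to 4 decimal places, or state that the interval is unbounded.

z∈(-4.0000,0).

On y'=λy, z=hλ:
  k1=λy_n ⇒ h·k1=z·y_n;  k2=λ(1+1/3z)y_n ⇒ h·k2=z(1+1/3z)y_n
  y_{n+1}/y_n = 1 + 1/4z + 3/4z(1+1/3z) = 1 + z + 1/4z²
  R(z) = 1 + z + 1/4z².

Find x<0 with |R(x)|<1.
x=-0.82: |R|=0.3481
R=1: x+1/4x²=0 ⇒ x=−4=-4.0000; min R=1−1/(4·1/4)=0.0000>−1
Confirm numerically:
  x=-3.030: |R|=0.26522 <1
  x=-3.017: |R|=0.25857 <1
  x=-2.465: |R|=0.05406 <1
  x=-4.385: |R|=1.42206 >1
  x=-4.206: |R|=1.21661 >1
Stable set (-4.0000, 0).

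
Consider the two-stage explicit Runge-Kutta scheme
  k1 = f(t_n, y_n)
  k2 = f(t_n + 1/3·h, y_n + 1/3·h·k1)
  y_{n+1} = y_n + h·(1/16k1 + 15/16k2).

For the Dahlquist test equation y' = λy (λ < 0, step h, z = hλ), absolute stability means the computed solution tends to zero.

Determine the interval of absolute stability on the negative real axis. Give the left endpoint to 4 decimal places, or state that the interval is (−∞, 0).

On y'=λy, z=hλ:
  k1=λy_n ⇒ h·k1=z·y_n;  k2=λ(1+1/3z)y_n ⇒ h·k2=z(1+1/3z)y_n
  y_{n+1}/y_n = 1 + 1/16z + 15/16z(1+1/3z) = 1 + z + 5/16z²
  so R(z) = 1 + z + 5/16z².

Find x<0 with |R(x)|<1.
x=-0.44: |R|=0.6205
R=1: x+5/16x²=0 ⇒ x=−16/5=-3.2000; min R=1−1/(4·5/16)=0.2000>−1
Confirm numerically:
  x=-2.887: |R|=0.71762 <1
  x=-2.804: |R|=0.65300 <1
  x=-1.642: |R|=0.20055 <1
  x=-1.639: |R|=0.20048 <1
  x=-3.713: |R|=1.59524 >1
  x=-3.353: |R|=1.16032 >1
  x=-3.307: |R|=1.11058 >1
Interval (-3.2000, 0).

(-3.2000, 0).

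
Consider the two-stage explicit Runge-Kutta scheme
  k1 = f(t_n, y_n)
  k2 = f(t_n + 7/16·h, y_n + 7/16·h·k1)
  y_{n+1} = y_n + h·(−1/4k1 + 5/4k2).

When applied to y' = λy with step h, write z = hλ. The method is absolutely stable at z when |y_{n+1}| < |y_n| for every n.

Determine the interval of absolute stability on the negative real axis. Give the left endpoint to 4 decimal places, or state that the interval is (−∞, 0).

(-1.8286, 0).

On y'=λy, z=hλ:
  k1=λy_n ⇒ h·k1=z·y_n;  k2=λ(1+7/16z)y_n ⇒ h·k2=z(1+7/16z)y_n
  y_{n+1}/y_n = 1 − 1/4z + 5/4z(1+7/16z) = 1 + z + 35/64z²
  ⇒ R(z) = 1 + z + 35/64z².

Boundary: |R(x)|=1, x<0.
x=-1.71: |R|=0.8891
R=1: x+35/64x²=0 ⇒ x=−64/35=-1.8286; min R=1−1/(4·35/64)=0.5429>−1
Confirm numerically:
  x=-1.601: |R|=0.80075 <1
  x=-1.484: |R|=0.72036 <1
  x=-0.875: |R|=0.54370 <1
  x=-2.374: |R|=1.70812 >1
  x=-2.063: |R|=1.26448 >1
So |R|<1 on (-1.8286, 0).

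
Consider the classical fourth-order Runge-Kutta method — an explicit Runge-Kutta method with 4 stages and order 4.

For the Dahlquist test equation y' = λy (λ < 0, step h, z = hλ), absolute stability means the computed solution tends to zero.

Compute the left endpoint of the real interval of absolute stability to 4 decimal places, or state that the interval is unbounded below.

Set f=λy, z=hλ:
  order 4, 4-stage ⇒ R(z)=1+z+z^2/2+z^3/6+z^4/24
  (e.g. R(-1.79)=0.28392, |R|=0.28392)

Solve |R(x)|<1 on ℝ⁻.
x=-1.79: |R|=0.2839
|R(-2.57)|=0.7210 |R(-2.21)|=0.4270 |R(-1.96)|=0.3208
Bisect:
  x_lo=-3.6226 |R|=3.1915  x_hi=-0.3937 |R|=0.6746
  mid=-2.00817 |R|=0.33609 →hi
  mid=-2.81539 |R|=1.04633 →lo
  mid=-2.41178 |R|=0.56821 →hi
  mid=-2.61359 |R|=0.77051 →hi
  mid=-2.71449 |R|=0.89839 →hi
  mid=-2.76494 |R|=0.96974 →hi
  mid=-2.79017 |R|=1.00737 →lo
  ...
  [-2.78544,-2.78524] ⇒ x*=-2.7853
Interval (-2.7853, 0).

z* = -2.7853.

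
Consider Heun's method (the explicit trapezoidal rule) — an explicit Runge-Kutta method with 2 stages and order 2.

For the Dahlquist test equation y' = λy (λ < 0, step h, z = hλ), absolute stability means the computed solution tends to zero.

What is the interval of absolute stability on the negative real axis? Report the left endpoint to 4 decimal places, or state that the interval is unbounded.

On y'=λy, z=hλ:
  order 2, 2-stage ⇒ R(z)=1+z+z^2/2
  (e.g. R(-0.95)=0.50125, |R|=0.50125)

Solve |R(x)|<1 on ℝ⁻.
x=-0.95: |R|=0.5012
|R(-1.88)|=0.8872 |R(-1.33)|=0.5544 |R(-0.5)|=0.6250
Bisect:
  x_lo=-2.5845 |R|=1.7553  x_hi=-0.0829 |R|=0.9205
  mid=-1.33368 |R|=0.55567 →hi
  mid=-1.95908 |R|=0.95992 →hi
  mid=-2.27178 |R|=1.30872 →lo
  mid=-2.11543 |R|=1.12210 →lo
  mid=-2.03726 |R|=1.03795 →lo
  mid=-1.99817 |R|=0.99817 →hi
  mid=-2.01771 |R|=1.01787 →lo
  mid=-2.00794 |R|=1.00797 →lo
  mid=-2.00306 |R|=1.00306 →lo
  mid=-2.00061 |R|=1.00061 →lo
  ...
  [-2.00000,-1.99985] ⇒ x*=-2.0000
Interval (-2.0000, 0).

(-2.0000, 0).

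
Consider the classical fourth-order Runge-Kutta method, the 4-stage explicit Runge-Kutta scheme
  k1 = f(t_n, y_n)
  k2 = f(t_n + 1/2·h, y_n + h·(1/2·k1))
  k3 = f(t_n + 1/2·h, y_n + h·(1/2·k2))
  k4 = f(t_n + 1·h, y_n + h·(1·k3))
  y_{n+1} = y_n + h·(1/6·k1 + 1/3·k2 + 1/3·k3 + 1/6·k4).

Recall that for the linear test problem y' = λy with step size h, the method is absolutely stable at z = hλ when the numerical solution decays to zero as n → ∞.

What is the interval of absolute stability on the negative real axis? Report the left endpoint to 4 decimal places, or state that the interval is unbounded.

(-2.7853, 0).

Test eqn y'=λy, z=hλ:
  order 4, 4-stage ⇒ R(z)=1+z+z^2/2+z^3/6+z^4/24
  (e.g. R(-1.59)=0.27041, |R|=0.27041)

Solve |R(x)|<1 on ℝ⁻.
x=-1.59: |R|=0.2704
|R(-3.01)|=1.3951 |R(-1.5)|=0.2734 |R(-1.15)|=0.3306
Bisect:
  x_lo=-3.5290 |R|=2.8354  x_hi=-0.2749 |R|=0.7596
  mid=-1.90197 |R|=0.30531 →hi
  mid=-2.71548 |R|=0.89975 →hi
  mid=-3.12224 |R|=1.63877 →lo
  mid=-2.91886 |R|=1.22077 →lo
  mid=-2.81717 |R|=1.04913 →lo
  mid=-2.76633 |R|=0.97178 →hi
  mid=-2.79175 |R|=1.00978 →lo
  mid=-2.77904 |R|=0.99061 →hi
  mid=-2.78539 |R|=1.00015 →lo
  ...
  [-2.78539,-2.78519] ⇒ x*=-2.7853
So |R|<1 on (-2.7853, 0).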